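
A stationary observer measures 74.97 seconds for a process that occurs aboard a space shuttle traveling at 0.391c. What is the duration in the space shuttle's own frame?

Dilated time Δt = 74.97 seconds
γ = 1/√(1 - 0.391²) = 1.0865
Δt₀ = Δt/γ = 74.97/1.0865 = 69.00 seconds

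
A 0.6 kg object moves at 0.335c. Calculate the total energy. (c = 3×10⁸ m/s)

γ = 1/√(1 - 0.335²) = 1.0613
mc² = 0.6 × (3×10⁸)² = 5.400×10¹⁶ J
E = γmc² = 1.0613 × 5.400×10¹⁶ = 5.731×10¹⁶ J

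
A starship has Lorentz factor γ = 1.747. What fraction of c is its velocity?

From γ = 1/√(1 - v²/c²):
1/γ² = 1/1.747² = 0.32765
v²/c² = 1 - 0.32765 = 0.67235
v/c = √(0.67235) = 0.8200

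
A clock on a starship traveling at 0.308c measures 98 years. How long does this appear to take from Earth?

Proper time Δt₀ = 98 years
γ = 1/√(1 - 0.308²) = 1.051
Δt = γΔt₀ = 1.051 × 98 = 103.0 years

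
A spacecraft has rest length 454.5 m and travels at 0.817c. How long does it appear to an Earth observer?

Proper length L₀ = 454.5 m
γ = 1/√(1 - 0.817²) = 1.734
L = L₀/γ = 454.5/1.734 = 262.1 m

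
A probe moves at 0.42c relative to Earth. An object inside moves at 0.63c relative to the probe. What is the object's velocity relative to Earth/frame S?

u = (u' + v)/(1 + u'v/c²)
Numerator: 0.63 + 0.42 = 1.05
Denominator: 1 + 0.2646 = 1.2646
u = 1.05/1.2646 = 0.8303c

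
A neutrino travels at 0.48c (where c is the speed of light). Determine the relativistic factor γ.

v/c = 0.48, so (v/c)² = 0.2304
1 - (v/c)² = 0.7696
γ = 1/√(0.7696) = 1.140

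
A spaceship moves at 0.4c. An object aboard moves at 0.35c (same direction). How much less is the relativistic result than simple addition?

Classical: u' + v = 0.35 + 0.4 = 0.75c
Relativistic: u = (0.35 + 0.4)/(1 + 0.14) = 0.75/1.14 = 0.65789c
Difference: 0.75 - 0.65789 = 0.09211c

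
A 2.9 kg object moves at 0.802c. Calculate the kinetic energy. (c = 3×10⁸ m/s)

γ = 1/√(1 - 0.802²) = 1.6741
γ - 1 = 0.6741
KE = (γ-1)mc² = 0.6741 × 2.9 × (3×10⁸)² = 1.759×10¹⁷ J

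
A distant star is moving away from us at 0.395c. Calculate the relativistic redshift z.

β = 0.395
(1+β)/(1-β) = 1.395/0.605 = 2.3058
√(2.3058) = 1.5185
z = 1.5185 - 1 = 0.5185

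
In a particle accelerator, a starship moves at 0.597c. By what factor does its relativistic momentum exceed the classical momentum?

p_rel = γmv, p_class = mv
Ratio = γ = 1/√(1 - 0.597²)
= 1/√(0.643591) = 1.247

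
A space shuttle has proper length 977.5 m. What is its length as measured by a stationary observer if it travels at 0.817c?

Proper length L₀ = 977.5 m
γ = 1/√(1 - 0.817²) = 1.734
L = L₀/γ = 977.5/1.734 = 563.7 m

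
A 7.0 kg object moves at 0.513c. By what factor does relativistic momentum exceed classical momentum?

p_rel = γmv, p_class = mv
Ratio = γ = 1/√(1 - 0.513²) = 1.165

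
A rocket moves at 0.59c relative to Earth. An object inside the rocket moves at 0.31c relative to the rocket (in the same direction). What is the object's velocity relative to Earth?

u = (u' + v)/(1 + u'v/c²)
Numerator: 0.31 + 0.59 = 0.9
Denominator: 1 + 0.1829 = 1.1829
u = 0.9/1.1829 = 0.7608c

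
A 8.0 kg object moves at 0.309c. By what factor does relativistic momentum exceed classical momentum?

p_rel = γmv, p_class = mv
Ratio = γ = 1/√(1 - 0.309²) = 1.051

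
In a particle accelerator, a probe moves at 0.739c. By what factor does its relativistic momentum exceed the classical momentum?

p_rel = γmv, p_class = mv
Ratio = γ = 1/√(1 - 0.739²)
= 1/√(0.453879) = 1.484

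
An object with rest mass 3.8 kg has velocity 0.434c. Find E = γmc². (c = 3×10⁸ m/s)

γ = 1/√(1 - 0.434²) = 1.110
mc² = 3.8 × (3×10⁸)² = 3.420×10¹⁷ J
E = γmc² = 1.110 × 3.420×10¹⁷ = 3.796×10¹⁷ J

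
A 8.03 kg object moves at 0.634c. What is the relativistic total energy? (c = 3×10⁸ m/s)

γ = 1/√(1 - 0.634²) = 1.293
mc² = 8.03 × (3×10⁸)² = 7.227×10¹⁷ J
E = γmc² = 1.293 × 7.227×10¹⁷ = 9.345×10¹⁷ J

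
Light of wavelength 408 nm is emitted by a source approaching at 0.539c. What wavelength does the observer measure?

β = 0.539
Wavelength Doppler factor = √(0.461/1.539) = √(0.2995) = 0.5473
λ_obs = 408 × 0.5473 = 223.3 nm (blueshift)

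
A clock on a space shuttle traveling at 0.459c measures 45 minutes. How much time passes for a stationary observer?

Proper time Δt₀ = 45 minutes
γ = 1/√(1 - 0.459²) = 1.1256
Δt = γΔt₀ = 1.1256 × 45 = 50.65 minutes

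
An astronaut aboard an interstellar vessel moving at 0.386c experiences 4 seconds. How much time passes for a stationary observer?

Proper time Δt₀ = 4 seconds
γ = 1/√(1 - 0.386²) = 1.084
Δt = γΔt₀ = 1.084 × 4 = 4.336 seconds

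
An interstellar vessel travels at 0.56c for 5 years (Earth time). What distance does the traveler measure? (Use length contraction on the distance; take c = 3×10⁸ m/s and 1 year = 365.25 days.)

Earth distance: d = v × t = 0.56c × 5 yr = 2.651×10¹⁶ m
γ = 1.207
d' = d/γ = 2.651×10¹⁶/1.207 = 2.196×10¹⁶ m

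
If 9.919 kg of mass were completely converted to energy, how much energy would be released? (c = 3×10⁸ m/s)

Using E = mc²:
c² = (3×10⁸)² = 9×10¹⁶ m²/s²
E = 9.919 × 9×10¹⁶ = 8.927×10¹⁷ J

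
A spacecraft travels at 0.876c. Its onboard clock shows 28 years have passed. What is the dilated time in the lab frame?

Proper time Δt₀ = 28 years
γ = 1/√(1 - 0.876²) = 2.07335
Δt = γΔt₀ = 2.07335 × 28 = 58.05 years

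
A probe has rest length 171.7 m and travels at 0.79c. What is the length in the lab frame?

Proper length L₀ = 171.7 m
γ = 1/√(1 - 0.79²) = 1.631
L = L₀/γ = 171.7/1.631 = 105.3 m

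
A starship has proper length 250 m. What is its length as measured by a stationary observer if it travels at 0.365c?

Proper length L₀ = 250 m
γ = 1/√(1 - 0.365²) = 1.074
L = L₀/γ = 250/1.074 = 232.8 m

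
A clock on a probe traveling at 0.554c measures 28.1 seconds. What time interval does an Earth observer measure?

Proper time Δt₀ = 28.1 seconds
γ = 1/√(1 - 0.554²) = 1.201
Δt = γΔt₀ = 1.201 × 28.1 = 33.75 seconds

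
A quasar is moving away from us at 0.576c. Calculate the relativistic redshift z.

β = 0.576
(1+β)/(1-β) = 1.576/0.424 = 3.71698
√(3.71698) = 1.9279
z = 1.9279 - 1 = 0.9279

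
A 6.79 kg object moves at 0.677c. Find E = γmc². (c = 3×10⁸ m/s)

γ = 1/√(1 - 0.677²) = 1.3587
mc² = 6.79 × (3×10⁸)² = 6.111×10¹⁷ J
E = γmc² = 1.3587 × 6.111×10¹⁷ = 8.303×10¹⁷ J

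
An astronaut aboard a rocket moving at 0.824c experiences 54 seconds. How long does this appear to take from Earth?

Proper time Δt₀ = 54 seconds
γ = 1/√(1 - 0.824²) = 1.765
Δt = γΔt₀ = 1.765 × 54 = 95.31 seconds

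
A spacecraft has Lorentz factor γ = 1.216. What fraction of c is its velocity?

From γ = 1/√(1 - v²/c²):
1/γ² = 1/1.216² = 0.67629
v²/c² = 1 - 0.67629 = 0.32371
v/c = √(0.32371) = 0.5690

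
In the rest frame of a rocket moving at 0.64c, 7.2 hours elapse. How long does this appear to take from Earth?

Proper time Δt₀ = 7.2 hours
γ = 1/√(1 - 0.64²) = 1.3014
Δt = γΔt₀ = 1.3014 × 7.2 = 9.370 hours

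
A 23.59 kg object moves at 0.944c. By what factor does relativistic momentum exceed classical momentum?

p_rel = γmv, p_class = mv
Ratio = γ = 1/√(1 - 0.944²) = 3.031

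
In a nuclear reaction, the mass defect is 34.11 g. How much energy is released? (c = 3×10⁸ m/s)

Convert mass defect: Δm = 34.11 g = 0.03411 kg
E = Δm·c² = 0.03411 × (3×10⁸)²
= 0.03411 × 9×10¹⁶ = 3.070×10¹⁵ J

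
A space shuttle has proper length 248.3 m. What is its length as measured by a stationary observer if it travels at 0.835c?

Proper length L₀ = 248.3 m
γ = 1/√(1 - 0.835²) = 1.8174
L = L₀/γ = 248.3/1.8174 = 136.6 m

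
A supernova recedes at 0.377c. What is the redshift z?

β = 0.377
(1+β)/(1-β) = 1.377/0.623 = 2.2103
√(2.2103) = 1.4867
z = 1.4867 - 1 = 0.4867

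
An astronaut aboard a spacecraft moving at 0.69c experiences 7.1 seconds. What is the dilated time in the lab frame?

Proper time Δt₀ = 7.1 seconds
γ = 1/√(1 - 0.69²) = 1.3816
Δt = γΔt₀ = 1.3816 × 7.1 = 9.809 seconds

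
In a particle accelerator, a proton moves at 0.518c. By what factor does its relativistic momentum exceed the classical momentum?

p_rel = γmv, p_class = mv
Ratio = γ = 1/√(1 - 0.518²)
= 1/√(0.731676) = 1.169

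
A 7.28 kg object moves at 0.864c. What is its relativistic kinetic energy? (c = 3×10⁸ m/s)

γ = 1/√(1 - 0.864²) = 1.9861
γ - 1 = 0.9861
KE = (γ-1)mc² = 0.9861 × 7.28 × (3×10⁸)² = 6.461×10¹⁷ J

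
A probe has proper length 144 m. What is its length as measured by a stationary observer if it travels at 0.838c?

Proper length L₀ = 144 m
γ = 1/√(1 - 0.838²) = 1.8326
L = L₀/γ = 144/1.8326 = 78.58 m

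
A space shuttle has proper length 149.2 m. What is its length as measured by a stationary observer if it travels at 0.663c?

Proper length L₀ = 149.2 m
γ = 1/√(1 - 0.663²) = 1.336
L = L₀/γ = 149.2/1.336 = 111.7 m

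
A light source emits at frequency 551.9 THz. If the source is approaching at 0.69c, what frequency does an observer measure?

β = v/c = 0.69
(1+β)/(1-β) = 1.69/0.31 = 5.452
Doppler factor = √(5.452) = 2.335
f_obs = 551.9 × 2.335 = 1289 THz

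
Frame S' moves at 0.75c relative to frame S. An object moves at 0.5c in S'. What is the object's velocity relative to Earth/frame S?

u = (u' + v)/(1 + u'v/c²)
Numerator: 0.5 + 0.75 = 1.25
Denominator: 1 + 0.375 = 1.375
u = 1.25/1.375 = 0.9091c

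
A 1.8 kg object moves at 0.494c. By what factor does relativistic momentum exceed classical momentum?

p_rel = γmv, p_class = mv
Ratio = γ = 1/√(1 - 0.494²) = 1.150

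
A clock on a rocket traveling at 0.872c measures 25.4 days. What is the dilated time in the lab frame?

Proper time Δt₀ = 25.4 days
γ = 1/√(1 - 0.872²) = 2.043
Δt = γΔt₀ = 2.043 × 25.4 = 51.89 days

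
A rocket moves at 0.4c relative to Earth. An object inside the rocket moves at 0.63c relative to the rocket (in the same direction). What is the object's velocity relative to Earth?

u = (u' + v)/(1 + u'v/c²)
Numerator: 0.63 + 0.4 = 1.03
Denominator: 1 + 0.252 = 1.252
u = 1.03/1.252 = 0.8227c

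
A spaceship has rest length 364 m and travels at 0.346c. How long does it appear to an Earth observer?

Proper length L₀ = 364 m
γ = 1/√(1 - 0.346²) = 1.066
L = L₀/γ = 364/1.066 = 341.5 m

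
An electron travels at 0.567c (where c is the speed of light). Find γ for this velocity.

v/c = 0.567, so (v/c)² = 0.321489
1 - (v/c)² = 0.678511
γ = 1/√(0.678511) = 1.214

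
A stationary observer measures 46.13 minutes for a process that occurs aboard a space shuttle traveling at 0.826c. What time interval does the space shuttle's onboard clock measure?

Dilated time Δt = 46.13 minutes
γ = 1/√(1 - 0.826²) = 1.774
Δt₀ = Δt/γ = 46.13/1.774 = 26.00 minutes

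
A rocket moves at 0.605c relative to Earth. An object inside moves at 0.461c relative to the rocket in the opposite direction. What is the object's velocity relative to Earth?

Object's velocity in rocket frame is u' = -0.461c
u = (u' + v)/(1 + u'v/c²) = (v - 0.461)/(1 - 0.461·v/c²)
Numerator: 0.605 - 0.461 = 0.144
Denominator: 1 - 0.278905 = 0.721095
u = 0.144/0.721095 = 0.1997c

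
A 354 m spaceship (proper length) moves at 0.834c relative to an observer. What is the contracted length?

Proper length L₀ = 354 m
γ = 1/√(1 - 0.834²) = 1.8124
L = L₀/γ = 354/1.8124 = 195.3 m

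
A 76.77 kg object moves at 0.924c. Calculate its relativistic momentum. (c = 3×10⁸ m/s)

γ = 1/√(1 - 0.924²) = 2.615
v = 0.924 × 3×10⁸ = 2.772×10⁸ m/s
p = γmv = 2.615 × 76.77 × 2.772×10⁸ = 5.565×10¹⁰ kg·m/s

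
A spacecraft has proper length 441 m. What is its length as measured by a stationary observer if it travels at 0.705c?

Proper length L₀ = 441 m
γ = 1/√(1 - 0.705²) = 1.410
L = L₀/γ = 441/1.410 = 312.8 m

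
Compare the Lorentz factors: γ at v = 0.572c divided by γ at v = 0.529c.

γ₁ = 1/√(1 - 0.572²) = 1.219
γ₂ = 1/√(1 - 0.529²) = 1.178
γ₁/γ₂ = 1.219/1.178 = 1.035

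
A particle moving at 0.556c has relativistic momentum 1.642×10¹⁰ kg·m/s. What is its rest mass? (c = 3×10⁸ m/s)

γ = 1/√(1 - 0.556²) = 1.2031
v = 0.556 × 3×10⁸ = 1.668×10⁸ m/s
m = p/(γv) = 1.642×10¹⁰/(1.2031 × 1.668×10⁸) = 81.82 kg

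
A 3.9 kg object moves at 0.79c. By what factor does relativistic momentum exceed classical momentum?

p_rel = γmv, p_class = mv
Ratio = γ = 1/√(1 - 0.79²) = 1.631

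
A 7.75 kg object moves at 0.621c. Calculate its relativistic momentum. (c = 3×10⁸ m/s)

γ = 1/√(1 - 0.621²) = 1.276
v = 0.621 × 3×10⁸ = 1.863×10⁸ m/s
p = γmv = 1.276 × 7.75 × 1.863×10⁸ = 1.842×10⁹ kg·m/s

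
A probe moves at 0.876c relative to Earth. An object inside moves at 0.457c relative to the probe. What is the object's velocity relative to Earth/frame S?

u = (u' + v)/(1 + u'v/c²)
Numerator: 0.457 + 0.876 = 1.333
Denominator: 1 + 0.400332 = 1.400332
u = 1.333/1.400332 = 0.9519c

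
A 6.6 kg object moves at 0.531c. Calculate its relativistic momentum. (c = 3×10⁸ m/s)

γ = 1/√(1 - 0.531²) = 1.180
v = 0.531 × 3×10⁸ = 1.593×10⁸ m/s
p = γmv = 1.180 × 6.6 × 1.593×10⁸ = 1.241×10⁹ kg·m/s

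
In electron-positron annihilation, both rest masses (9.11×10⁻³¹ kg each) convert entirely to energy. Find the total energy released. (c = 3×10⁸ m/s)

Both particles have the same rest mass, so total mass = 2m
E = 2m·c² = 2 × 9.11×10⁻³¹ × (3×10⁸)²
= 2 × 9.11×10⁻³¹ × 9×10¹⁶
= 1.640×10⁻¹³ J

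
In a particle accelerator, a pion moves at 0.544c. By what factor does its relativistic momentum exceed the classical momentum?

p_rel = γmv, p_class = mv
Ratio = γ = 1/√(1 - 0.544²)
= 1/√(0.704064) = 1.192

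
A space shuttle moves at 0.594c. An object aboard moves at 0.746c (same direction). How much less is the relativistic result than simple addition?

Classical: u' + v = 0.746 + 0.594 = 1.34c
Relativistic: u = (0.746 + 0.594)/(1 + 0.443124) = 1.34/1.443124 = 0.9285c
Difference: 1.34 - 0.9285 = 0.4115c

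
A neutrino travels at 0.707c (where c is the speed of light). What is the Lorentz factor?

v/c = 0.707, so (v/c)² = 0.499849
1 - (v/c)² = 0.500151
γ = 1/√(0.500151) = 1.414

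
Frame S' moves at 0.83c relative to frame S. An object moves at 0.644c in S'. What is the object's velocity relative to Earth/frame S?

u = (u' + v)/(1 + u'v/c²)
Numerator: 0.644 + 0.83 = 1.474
Denominator: 1 + 0.53452 = 1.53452
u = 1.474/1.53452 = 0.9606c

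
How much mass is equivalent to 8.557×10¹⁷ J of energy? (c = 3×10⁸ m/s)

From E = mc², we get m = E/c²
c² = (3×10⁸)² = 9×10¹⁶ m²/s²
m = 8.557×10¹⁷ / 9×10¹⁶ = 9.508 kg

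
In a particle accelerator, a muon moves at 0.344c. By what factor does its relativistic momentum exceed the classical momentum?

p_rel = γmv, p_class = mv
Ratio = γ = 1/√(1 - 0.344²)
= 1/√(0.881664) = 1.065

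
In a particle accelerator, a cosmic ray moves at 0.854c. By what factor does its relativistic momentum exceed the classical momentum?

p_rel = γmv, p_class = mv
Ratio = γ = 1/√(1 - 0.854²)
= 1/√(0.270684) = 1.922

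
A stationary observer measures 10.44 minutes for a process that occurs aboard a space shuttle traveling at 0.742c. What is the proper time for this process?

Dilated time Δt = 10.44 minutes
γ = 1/√(1 - 0.742²) = 1.4916
Δt₀ = Δt/γ = 10.44/1.4916 = 6.999 minutes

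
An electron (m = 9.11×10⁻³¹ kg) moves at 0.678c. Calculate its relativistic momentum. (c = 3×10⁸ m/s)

γ = 1/√(1 - 0.678²) = 1.3604
v = 0.678 × 3×10⁸ = 2.034×10⁸ m/s
p = γmv = 1.3604 × 9.11×10⁻³¹ × 2.034×10⁸ = 2.521×10⁻²² kg·m/s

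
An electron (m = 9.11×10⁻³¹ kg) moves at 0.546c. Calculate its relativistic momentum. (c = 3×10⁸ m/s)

γ = 1/√(1 - 0.546²) = 1.1936
v = 0.546 × 3×10⁸ = 1.638×10⁸ m/s
p = γmv = 1.1936 × 9.11×10⁻³¹ × 1.638×10⁸ = 1.781×10⁻²² kg·m/s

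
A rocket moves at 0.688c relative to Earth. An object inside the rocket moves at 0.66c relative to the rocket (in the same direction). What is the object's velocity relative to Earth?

u = (u' + v)/(1 + u'v/c²)
Numerator: 0.66 + 0.688 = 1.348
Denominator: 1 + 0.45408 = 1.45408
u = 1.348/1.45408 = 0.9270c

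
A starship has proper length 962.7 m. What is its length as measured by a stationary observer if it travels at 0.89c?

Proper length L₀ = 962.7 m
γ = 1/√(1 - 0.89²) = 2.193
L = L₀/γ = 962.7/2.193 = 439.0 m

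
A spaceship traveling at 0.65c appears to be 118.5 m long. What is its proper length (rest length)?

Contracted length L = 118.5 m
γ = 1/√(1 - 0.65²) = 1.316
L₀ = γL = 1.316 × 118.5 = 155.9 m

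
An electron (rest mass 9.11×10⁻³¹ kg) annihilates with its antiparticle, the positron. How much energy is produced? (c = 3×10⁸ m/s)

Both particles have the same rest mass, so total mass = 2m
E = 2m·c² = 2 × 9.11×10⁻³¹ × (3×10⁸)²
= 2 × 9.11×10⁻³¹ × 9×10¹⁶
= 1.640×10⁻¹³ J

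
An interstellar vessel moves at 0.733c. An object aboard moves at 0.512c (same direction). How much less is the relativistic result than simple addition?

Classical: u' + v = 0.512 + 0.733 = 1.245c
Relativistic: u = (0.512 + 0.733)/(1 + 0.375296) = 1.245/1.375296 = 0.9053c
Difference: 1.245 - 0.9053 = 0.3397c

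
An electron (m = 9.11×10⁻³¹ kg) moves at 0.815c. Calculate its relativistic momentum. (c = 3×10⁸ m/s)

γ = 1/√(1 - 0.815²) = 1.726
v = 0.815 × 3×10⁸ = 2.445×10⁸ m/s
p = γmv = 1.726 × 9.11×10⁻³¹ × 2.445×10⁸ = 3.844×10⁻²² kg·m/s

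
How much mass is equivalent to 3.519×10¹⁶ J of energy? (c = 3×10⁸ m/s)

From E = mc², we get m = E/c²
c² = (3×10⁸)² = 9×10¹⁶ m²/s²
m = 3.519×10¹⁶ / 9×10¹⁶ = 0.3910 kg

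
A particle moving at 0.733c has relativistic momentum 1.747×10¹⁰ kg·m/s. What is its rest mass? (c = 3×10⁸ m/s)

γ = 1/√(1 - 0.733²) = 1.470
v = 0.733 × 3×10⁸ = 2.199×10⁸ m/s
m = p/(γv) = 1.747×10¹⁰/(1.470 × 2.199×10⁸) = 54.04 kg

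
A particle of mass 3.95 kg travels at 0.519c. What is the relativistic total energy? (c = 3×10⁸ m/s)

γ = 1/√(1 - 0.519²) = 1.170
mc² = 3.95 × (3×10⁸)² = 3.555×10¹⁷ J
E = γmc² = 1.170 × 3.555×10¹⁷ = 4.159×10¹⁷ J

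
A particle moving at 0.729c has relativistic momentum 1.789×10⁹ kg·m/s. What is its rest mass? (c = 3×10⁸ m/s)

γ = 1/√(1 - 0.729²) = 1.461
v = 0.729 × 3×10⁸ = 2.187×10⁸ m/s
m = p/(γv) = 1.789×10⁹/(1.461 × 2.187×10⁸) = 5.599 kg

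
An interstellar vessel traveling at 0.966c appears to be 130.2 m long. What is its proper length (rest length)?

Contracted length L = 130.2 m
γ = 1/√(1 - 0.966²) = 3.868
L₀ = γL = 3.868 × 130.2 = 503.6 m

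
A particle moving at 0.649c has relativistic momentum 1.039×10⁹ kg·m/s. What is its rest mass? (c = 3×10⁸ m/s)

γ = 1/√(1 - 0.649²) = 1.3144
v = 0.649 × 3×10⁸ = 1.947×10⁸ m/s
m = p/(γv) = 1.039×10⁹/(1.3144 × 1.947×10⁸) = 4.060 kg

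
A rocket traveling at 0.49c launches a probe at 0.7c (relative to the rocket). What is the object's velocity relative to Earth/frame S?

u = (u' + v)/(1 + u'v/c²)
Numerator: 0.7 + 0.49 = 1.19
Denominator: 1 + 0.343 = 1.343
u = 1.19/1.343 = 0.8861c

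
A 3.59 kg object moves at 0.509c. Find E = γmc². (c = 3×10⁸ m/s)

γ = 1/√(1 - 0.509²) = 1.162
mc² = 3.59 × (3×10⁸)² = 3.231×10¹⁷ J
E = γmc² = 1.162 × 3.231×10¹⁷ = 3.754×10¹⁷ J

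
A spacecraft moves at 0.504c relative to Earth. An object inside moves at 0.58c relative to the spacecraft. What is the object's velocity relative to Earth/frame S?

u = (u' + v)/(1 + u'v/c²)
Numerator: 0.58 + 0.504 = 1.084
Denominator: 1 + 0.29232 = 1.29232
u = 1.084/1.29232 = 0.8388c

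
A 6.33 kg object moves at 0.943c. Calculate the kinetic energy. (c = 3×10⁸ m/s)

γ = 1/√(1 - 0.943²) = 3.005
γ - 1 = 2.005
KE = (γ-1)mc² = 2.005 × 6.33 × (3×10⁸)² = 1.142×10¹⁸ J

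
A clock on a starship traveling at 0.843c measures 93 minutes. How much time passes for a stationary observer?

Proper time Δt₀ = 93 minutes
γ = 1/√(1 - 0.843²) = 1.859
Δt = γΔt₀ = 1.859 × 93 = 172.9 minutes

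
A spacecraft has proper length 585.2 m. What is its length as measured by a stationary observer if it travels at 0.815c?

Proper length L₀ = 585.2 m
γ = 1/√(1 - 0.815²) = 1.7257
L = L₀/γ = 585.2/1.7257 = 339.1 m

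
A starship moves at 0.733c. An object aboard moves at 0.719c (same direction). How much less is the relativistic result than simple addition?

Classical: u' + v = 0.719 + 0.733 = 1.452c
Relativistic: u = (0.719 + 0.733)/(1 + 0.527027) = 1.452/1.527027 = 0.9509c
Difference: 1.452 - 0.9509 = 0.5011c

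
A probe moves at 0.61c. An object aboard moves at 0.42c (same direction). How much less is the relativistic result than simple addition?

Classical: u' + v = 0.42 + 0.61 = 1.03c
Relativistic: u = (0.42 + 0.61)/(1 + 0.2562) = 1.03/1.2562 = 0.8199c
Difference: 1.03 - 0.8199 = 0.2101c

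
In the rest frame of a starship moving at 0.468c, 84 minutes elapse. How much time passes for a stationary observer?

Proper time Δt₀ = 84 minutes
γ = 1/√(1 - 0.468²) = 1.1316
Δt = γΔt₀ = 1.1316 × 84 = 95.05 minutes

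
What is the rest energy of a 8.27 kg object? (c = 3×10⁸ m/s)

c² = (3×10⁸)² = 9.000×10¹⁶ m²/s²
E₀ = mc² = 8.27 × 9.000×10¹⁶ = 7.443×10¹⁷ J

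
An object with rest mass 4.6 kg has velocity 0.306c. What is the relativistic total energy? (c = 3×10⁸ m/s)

γ = 1/√(1 - 0.306²) = 1.0504
mc² = 4.6 × (3×10⁸)² = 4.140×10¹⁷ J
E = γmc² = 1.0504 × 4.140×10¹⁷ = 4.349×10¹⁷ J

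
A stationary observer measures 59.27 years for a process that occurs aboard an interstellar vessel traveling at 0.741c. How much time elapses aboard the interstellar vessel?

Dilated time Δt = 59.27 years
γ = 1/√(1 - 0.741²) = 1.4892
Δt₀ = Δt/γ = 59.27/1.4892 = 39.80 years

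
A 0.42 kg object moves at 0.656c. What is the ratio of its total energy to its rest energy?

E = γmc², E₀ = mc²
E/E₀ = γ = 1/√(1 - 0.656²) = 1.325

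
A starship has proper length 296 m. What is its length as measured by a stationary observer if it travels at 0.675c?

Proper length L₀ = 296 m
γ = 1/√(1 - 0.675²) = 1.3553
L = L₀/γ = 296/1.3553 = 218.4 m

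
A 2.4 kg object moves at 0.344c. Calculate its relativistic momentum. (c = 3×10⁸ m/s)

γ = 1/√(1 - 0.344²) = 1.065
v = 0.344 × 3×10⁸ = 1.032×10⁸ m/s
p = γmv = 1.065 × 2.4 × 1.032×10⁸ = 2.638×10⁸ kg·m/s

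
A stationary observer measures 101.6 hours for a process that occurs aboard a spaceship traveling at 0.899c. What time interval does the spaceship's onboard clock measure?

Dilated time Δt = 101.6 hours
γ = 1/√(1 - 0.899²) = 2.283
Δt₀ = Δt/γ = 101.6/2.283 = 44.50 hours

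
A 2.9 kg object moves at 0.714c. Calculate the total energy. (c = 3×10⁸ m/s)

γ = 1/√(1 - 0.714²) = 1.4283
mc² = 2.9 × (3×10⁸)² = 2.610×10¹⁷ J
E = γmc² = 1.4283 × 2.610×10¹⁷ = 3.728×10¹⁷ J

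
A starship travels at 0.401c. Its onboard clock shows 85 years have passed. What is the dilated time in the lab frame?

Proper time Δt₀ = 85 years
γ = 1/√(1 - 0.401²) = 1.0916
Δt = γΔt₀ = 1.0916 × 85 = 92.79 years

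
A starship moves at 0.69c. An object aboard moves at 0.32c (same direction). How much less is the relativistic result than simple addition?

Classical: u' + v = 0.32 + 0.69 = 1.01c
Relativistic: u = (0.32 + 0.69)/(1 + 0.2208) = 1.01/1.2208 = 0.8273c
Difference: 1.01 - 0.8273 = 0.1827c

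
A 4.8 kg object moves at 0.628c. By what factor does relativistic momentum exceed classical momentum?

p_rel = γmv, p_class = mv
Ratio = γ = 1/√(1 - 0.628²) = 1.285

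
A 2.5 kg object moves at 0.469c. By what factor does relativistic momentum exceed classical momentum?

p_rel = γmv, p_class = mv
Ratio = γ = 1/√(1 - 0.469²) = 1.132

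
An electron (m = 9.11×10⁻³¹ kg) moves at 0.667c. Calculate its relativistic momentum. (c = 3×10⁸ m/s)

γ = 1/√(1 - 0.667²) = 1.3422
v = 0.667 × 3×10⁸ = 2.001×10⁸ m/s
p = γmv = 1.3422 × 9.11×10⁻³¹ × 2.001×10⁸ = 2.447×10⁻²² kg·m/s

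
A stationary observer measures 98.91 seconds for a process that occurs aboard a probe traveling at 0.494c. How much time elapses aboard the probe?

Dilated time Δt = 98.91 seconds
γ = 1/√(1 - 0.494²) = 1.1501
Δt₀ = Δt/γ = 98.91/1.1501 = 86.00 seconds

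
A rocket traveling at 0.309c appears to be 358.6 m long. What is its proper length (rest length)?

Contracted length L = 358.6 m
γ = 1/√(1 - 0.309²) = 1.0515
L₀ = γL = 1.0515 × 358.6 = 377.1 m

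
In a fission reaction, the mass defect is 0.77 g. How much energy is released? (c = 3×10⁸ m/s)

Convert mass defect: Δm = 0.77 g = 0.00077 kg
E = Δm·c² = 0.00077 × (3×10⁸)²
= 0.00077 × 9×10¹⁶ = 6.930×10¹³ J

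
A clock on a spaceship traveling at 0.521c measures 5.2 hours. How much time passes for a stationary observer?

Proper time Δt₀ = 5.2 hours
γ = 1/√(1 - 0.521²) = 1.1716
Δt = γΔt₀ = 1.1716 × 5.2 = 6.092 hours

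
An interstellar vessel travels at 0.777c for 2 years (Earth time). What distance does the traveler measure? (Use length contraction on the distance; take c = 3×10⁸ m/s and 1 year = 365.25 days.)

Earth distance: d = v × t = 0.777c × 2 yr = 1.4712×10¹⁶ m
γ = 1.5886
d' = d/γ = 1.4712×10¹⁶/1.5886 = 9.261×10¹⁵ m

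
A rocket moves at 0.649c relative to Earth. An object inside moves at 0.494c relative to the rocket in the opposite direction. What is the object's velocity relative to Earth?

Object's velocity in rocket frame is u' = -0.494c
u = (u' + v)/(1 + u'v/c²) = (v - 0.494)/(1 - 0.494·v/c²)
Numerator: 0.649 - 0.494 = 0.155
Denominator: 1 - 0.320606 = 0.679394
u = 0.155/0.679394 = 0.2281c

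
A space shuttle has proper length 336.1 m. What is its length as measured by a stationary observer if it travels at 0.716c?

Proper length L₀ = 336.1 m
γ = 1/√(1 - 0.716²) = 1.4325
L = L₀/γ = 336.1/1.4325 = 234.6 m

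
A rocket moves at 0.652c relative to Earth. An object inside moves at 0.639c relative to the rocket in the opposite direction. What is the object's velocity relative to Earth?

Object's velocity in rocket frame is u' = -0.639c
u = (u' + v)/(1 + u'v/c²) = (v - 0.639)/(1 - 0.639·v/c²)
Numerator: 0.652 - 0.639 = 0.013
Denominator: 1 - 0.416628 = 0.583372
u = 0.013/0.583372 = 0.02228c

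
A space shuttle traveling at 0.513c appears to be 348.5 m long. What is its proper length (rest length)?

Contracted length L = 348.5 m
γ = 1/√(1 - 0.513²) = 1.165
L₀ = γL = 1.165 × 348.5 = 406.0 m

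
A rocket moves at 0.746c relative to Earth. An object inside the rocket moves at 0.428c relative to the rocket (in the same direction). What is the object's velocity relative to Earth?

u = (u' + v)/(1 + u'v/c²)
Numerator: 0.428 + 0.746 = 1.174
Denominator: 1 + 0.319288 = 1.319288
u = 1.174/1.319288 = 0.8899c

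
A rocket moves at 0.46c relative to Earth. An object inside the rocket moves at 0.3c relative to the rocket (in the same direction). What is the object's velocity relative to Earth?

u = (u' + v)/(1 + u'v/c²)
Numerator: 0.3 + 0.46 = 0.76
Denominator: 1 + 0.138 = 1.138
u = 0.76/1.138 = 0.6678c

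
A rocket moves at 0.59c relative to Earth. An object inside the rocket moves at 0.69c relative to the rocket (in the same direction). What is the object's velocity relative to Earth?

u = (u' + v)/(1 + u'v/c²)
Numerator: 0.69 + 0.59 = 1.28
Denominator: 1 + 0.4071 = 1.4071
u = 1.28/1.4071 = 0.9097c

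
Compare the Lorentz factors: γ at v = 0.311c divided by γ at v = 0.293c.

γ₁ = 1/√(1 - 0.311²) = 1.052
γ₂ = 1/√(1 - 0.293²) = 1.046
γ₁/γ₂ = 1.052/1.046 = 1.006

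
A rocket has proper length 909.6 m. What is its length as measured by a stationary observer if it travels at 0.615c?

Proper length L₀ = 909.6 m
γ = 1/√(1 - 0.615²) = 1.2682
L = L₀/γ = 909.6/1.2682 = 717.2 m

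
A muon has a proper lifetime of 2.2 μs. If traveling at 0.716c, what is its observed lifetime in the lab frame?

Proper lifetime τ₀ = 2.2 μs
γ = 1/√(1 - 0.716²) = 1.43246
τ = γτ₀ = 1.43246 × 2.2 μs = 3.151 μs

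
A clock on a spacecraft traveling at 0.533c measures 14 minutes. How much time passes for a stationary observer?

Proper time Δt₀ = 14 minutes
γ = 1/√(1 - 0.533²) = 1.182
Δt = γΔt₀ = 1.182 × 14 = 16.55 minutes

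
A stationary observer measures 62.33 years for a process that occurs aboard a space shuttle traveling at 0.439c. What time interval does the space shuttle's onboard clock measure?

Dilated time Δt = 62.33 years
γ = 1/√(1 - 0.439²) = 1.113
Δt₀ = Δt/γ = 62.33/1.113 = 56.00 years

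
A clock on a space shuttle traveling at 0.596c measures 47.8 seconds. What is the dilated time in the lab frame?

Proper time Δt₀ = 47.8 seconds
γ = 1/√(1 - 0.596²) = 1.2454
Δt = γΔt₀ = 1.2454 × 47.8 = 59.53 seconds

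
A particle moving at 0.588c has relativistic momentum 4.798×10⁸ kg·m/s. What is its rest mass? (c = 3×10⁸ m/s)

γ = 1/√(1 - 0.588²) = 1.2363
v = 0.588 × 3×10⁸ = 1.764×10⁸ m/s
m = p/(γv) = 4.798×10⁸/(1.2363 × 1.764×10⁸) = 2.200 kg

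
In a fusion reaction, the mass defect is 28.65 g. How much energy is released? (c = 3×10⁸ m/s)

Convert mass defect: Δm = 28.65 g = 0.02865 kg
E = Δm·c² = 0.02865 × (3×10⁸)²
= 0.02865 × 9×10¹⁶ = 2.579×10¹⁵ J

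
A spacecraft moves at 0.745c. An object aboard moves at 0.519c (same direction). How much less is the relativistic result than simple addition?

Classical: u' + v = 0.519 + 0.745 = 1.264c
Relativistic: u = (0.519 + 0.745)/(1 + 0.386655) = 1.264/1.386655 = 0.9115c
Difference: 1.264 - 0.9115 = 0.3525c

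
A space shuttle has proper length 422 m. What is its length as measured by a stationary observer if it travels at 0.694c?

Proper length L₀ = 422 m
γ = 1/√(1 - 0.694²) = 1.389
L = L₀/γ = 422/1.389 = 303.8 m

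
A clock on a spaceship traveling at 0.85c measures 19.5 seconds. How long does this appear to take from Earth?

Proper time Δt₀ = 19.5 seconds
γ = 1/√(1 - 0.85²) = 1.8983
Δt = γΔt₀ = 1.8983 × 19.5 = 37.02 seconds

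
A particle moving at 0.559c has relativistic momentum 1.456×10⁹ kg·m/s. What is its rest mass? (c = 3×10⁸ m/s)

γ = 1/√(1 - 0.559²) = 1.206
v = 0.559 × 3×10⁸ = 1.677×10⁸ m/s
m = p/(γv) = 1.456×10⁹/(1.206 × 1.677×10⁸) = 7.199 kg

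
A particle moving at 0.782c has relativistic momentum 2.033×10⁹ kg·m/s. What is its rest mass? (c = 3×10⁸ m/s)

γ = 1/√(1 - 0.782²) = 1.6044
v = 0.782 × 3×10⁸ = 2.346×10⁸ m/s
m = p/(γv) = 2.033×10⁹/(1.6044 × 2.346×10⁸) = 5.401 kg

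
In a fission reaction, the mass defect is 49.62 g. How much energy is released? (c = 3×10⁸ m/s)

Convert mass defect: Δm = 49.62 g = 0.04962 kg
E = Δm·c² = 0.04962 × (3×10⁸)²
= 0.04962 × 9×10¹⁶ = 4.466×10¹⁵ J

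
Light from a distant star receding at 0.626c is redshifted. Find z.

β = 0.626
(1+β)/(1-β) = 1.626/0.374 = 4.348
√(4.348) = 2.085
z = 2.085 - 1 = 1.085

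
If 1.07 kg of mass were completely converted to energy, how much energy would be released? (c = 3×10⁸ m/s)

Using E = mc²:
c² = (3×10⁸)² = 9×10¹⁶ m²/s²
E = 1.07 × 9×10¹⁶ = 9.630×10¹⁶ J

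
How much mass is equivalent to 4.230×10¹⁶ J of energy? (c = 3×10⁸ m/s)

From E = mc², we get m = E/c²
c² = (3×10⁸)² = 9×10¹⁶ m²/s²
m = 4.230×10¹⁶ / 9×10¹⁶ = 0.4700 kg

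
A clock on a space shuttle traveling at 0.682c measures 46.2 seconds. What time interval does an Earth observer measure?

Proper time Δt₀ = 46.2 seconds
γ = 1/√(1 - 0.682²) = 1.3673
Δt = γΔt₀ = 1.3673 × 46.2 = 63.17 seconds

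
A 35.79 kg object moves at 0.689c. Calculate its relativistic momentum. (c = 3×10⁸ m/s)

γ = 1/√(1 - 0.689²) = 1.380
v = 0.689 × 3×10⁸ = 2.067×10⁸ m/s
p = γmv = 1.380 × 35.79 × 2.067×10⁸ = 1.021×10¹⁰ kg·m/s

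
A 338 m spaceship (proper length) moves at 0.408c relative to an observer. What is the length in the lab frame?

Proper length L₀ = 338 m
γ = 1/√(1 - 0.408²) = 1.0953
L = L₀/γ = 338/1.0953 = 308.6 m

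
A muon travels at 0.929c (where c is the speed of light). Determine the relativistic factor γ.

v/c = 0.929, so (v/c)² = 0.863041
1 - (v/c)² = 0.136959
γ = 1/√(0.136959) = 2.702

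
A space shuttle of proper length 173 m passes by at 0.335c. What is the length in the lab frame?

Proper length L₀ = 173 m
γ = 1/√(1 - 0.335²) = 1.0613
L = L₀/γ = 173/1.0613 = 163.0 m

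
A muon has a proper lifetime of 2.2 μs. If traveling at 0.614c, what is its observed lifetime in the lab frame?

Proper lifetime τ₀ = 2.2 μs
γ = 1/√(1 - 0.614²) = 1.267
τ = γτ₀ = 1.267 × 2.2 μs = 2.787 μs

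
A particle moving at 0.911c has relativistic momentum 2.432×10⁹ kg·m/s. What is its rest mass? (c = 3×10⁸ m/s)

γ = 1/√(1 - 0.911²) = 2.425
v = 0.911 × 3×10⁸ = 2.733×10⁸ m/s
m = p/(γv) = 2.432×10⁹/(2.425 × 2.733×10⁸) = 3.670 kg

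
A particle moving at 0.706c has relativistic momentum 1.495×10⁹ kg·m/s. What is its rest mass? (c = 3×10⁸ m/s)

γ = 1/√(1 - 0.706²) = 1.412
v = 0.706 × 3×10⁸ = 2.118×10⁸ m/s
m = p/(γv) = 1.495×10⁹/(1.412 × 2.118×10⁸) = 4.999 kg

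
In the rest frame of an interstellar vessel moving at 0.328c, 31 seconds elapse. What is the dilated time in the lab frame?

Proper time Δt₀ = 31 seconds
γ = 1/√(1 - 0.328²) = 1.0586
Δt = γΔt₀ = 1.0586 × 31 = 32.82 seconds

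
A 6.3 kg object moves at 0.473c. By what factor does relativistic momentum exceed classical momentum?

p_rel = γmv, p_class = mv
Ratio = γ = 1/√(1 - 0.473²) = 1.135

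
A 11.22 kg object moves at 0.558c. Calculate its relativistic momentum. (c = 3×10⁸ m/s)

γ = 1/√(1 - 0.558²) = 1.205
v = 0.558 × 3×10⁸ = 1.674×10⁸ m/s
p = γmv = 1.205 × 11.22 × 1.674×10⁸ = 2.263×10⁹ kg·m/s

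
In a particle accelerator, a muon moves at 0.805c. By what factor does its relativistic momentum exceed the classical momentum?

p_rel = γmv, p_class = mv
Ratio = γ = 1/√(1 - 0.805²)
= 1/√(0.351975) = 1.686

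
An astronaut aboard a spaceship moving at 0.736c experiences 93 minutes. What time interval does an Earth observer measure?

Proper time Δt₀ = 93 minutes
γ = 1/√(1 - 0.736²) = 1.477
Δt = γΔt₀ = 1.477 × 93 = 137.4 minutes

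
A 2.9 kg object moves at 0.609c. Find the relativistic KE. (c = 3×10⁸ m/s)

γ = 1/√(1 - 0.609²) = 1.26076
γ - 1 = 0.26076
KE = (γ-1)mc² = 0.26076 × 2.9 × (3×10⁸)² = 6.806×10¹⁶ J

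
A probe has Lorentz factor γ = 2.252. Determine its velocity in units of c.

From γ = 1/√(1 - v²/c²):
1/γ² = 1/2.252² = 0.1972
v²/c² = 1 - 0.1972 = 0.8028
v/c = √(0.8028) = 0.8960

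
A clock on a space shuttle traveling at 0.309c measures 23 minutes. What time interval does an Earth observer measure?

Proper time Δt₀ = 23 minutes
γ = 1/√(1 - 0.309²) = 1.0515
Δt = γΔt₀ = 1.0515 × 23 = 24.18 minutes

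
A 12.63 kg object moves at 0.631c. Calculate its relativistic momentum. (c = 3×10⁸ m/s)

γ = 1/√(1 - 0.631²) = 1.289
v = 0.631 × 3×10⁸ = 1.893×10⁸ m/s
p = γmv = 1.289 × 12.63 × 1.893×10⁸ = 3.082×10⁹ kg·m/s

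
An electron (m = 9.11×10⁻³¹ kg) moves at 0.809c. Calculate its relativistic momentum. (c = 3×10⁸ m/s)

γ = 1/√(1 - 0.809²) = 1.701
v = 0.809 × 3×10⁸ = 2.427×10⁸ m/s
p = γmv = 1.701 × 9.11×10⁻³¹ × 2.427×10⁸ = 3.761×10⁻²² kg·m/s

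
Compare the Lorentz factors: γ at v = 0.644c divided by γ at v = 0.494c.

γ₁ = 1/√(1 - 0.644²) = 1.307
γ₂ = 1/√(1 - 0.494²) = 1.150
γ₁/γ₂ = 1.307/1.150 = 1.137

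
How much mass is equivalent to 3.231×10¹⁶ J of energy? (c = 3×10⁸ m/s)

From E = mc², we get m = E/c²
c² = (3×10⁸)² = 9×10¹⁶ m²/s²
m = 3.231×10¹⁶ / 9×10¹⁶ = 0.3590 kg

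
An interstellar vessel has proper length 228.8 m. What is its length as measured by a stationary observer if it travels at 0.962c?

Proper length L₀ = 228.8 m
γ = 1/√(1 - 0.962²) = 3.6623
L = L₀/γ = 228.8/3.6623 = 62.47 m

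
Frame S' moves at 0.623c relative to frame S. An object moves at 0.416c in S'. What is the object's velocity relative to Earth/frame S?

u = (u' + v)/(1 + u'v/c²)
Numerator: 0.416 + 0.623 = 1.039
Denominator: 1 + 0.259168 = 1.259168
u = 1.039/1.259168 = 0.8251c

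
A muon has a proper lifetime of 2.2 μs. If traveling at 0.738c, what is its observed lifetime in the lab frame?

Proper lifetime τ₀ = 2.2 μs
γ = 1/√(1 - 0.738²) = 1.482
τ = γτ₀ = 1.482 × 2.2 μs = 3.260 μs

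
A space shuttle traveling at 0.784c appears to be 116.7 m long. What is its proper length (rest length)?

Contracted length L = 116.7 m
γ = 1/√(1 - 0.784²) = 1.611
L₀ = γL = 1.611 × 116.7 = 188.0 m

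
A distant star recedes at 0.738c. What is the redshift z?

β = 0.738
(1+β)/(1-β) = 1.738/0.262 = 6.634
√(6.634) = 2.576
z = 2.576 - 1 = 1.576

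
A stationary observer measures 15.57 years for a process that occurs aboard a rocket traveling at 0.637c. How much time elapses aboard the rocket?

Dilated time Δt = 15.57 years
γ = 1/√(1 - 0.637²) = 1.297
Δt₀ = Δt/γ = 15.57/1.297 = 12.00 years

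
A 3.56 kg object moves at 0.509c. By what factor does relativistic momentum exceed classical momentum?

p_rel = γmv, p_class = mv
Ratio = γ = 1/√(1 - 0.509²) = 1.162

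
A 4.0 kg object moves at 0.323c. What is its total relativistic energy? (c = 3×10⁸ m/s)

γ = 1/√(1 - 0.323²) = 1.0566
mc² = 4.0 × (3×10⁸)² = 3.600×10¹⁷ J
E = γmc² = 1.0566 × 3.600×10¹⁷ = 3.804×10¹⁷ J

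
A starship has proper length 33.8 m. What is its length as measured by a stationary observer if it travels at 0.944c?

Proper length L₀ = 33.8 m
γ = 1/√(1 - 0.944²) = 3.031
L = L₀/γ = 33.8/3.031 = 11.15 m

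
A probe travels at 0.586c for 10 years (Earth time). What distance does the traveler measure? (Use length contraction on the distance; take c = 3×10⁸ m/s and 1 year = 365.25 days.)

Earth distance: d = v × t = 0.586c × 10 yr = 5.5478×10¹⁶ m
γ = 1.2341
d' = d/γ = 5.5478×10¹⁶/1.2341 = 4.495×10¹⁶ m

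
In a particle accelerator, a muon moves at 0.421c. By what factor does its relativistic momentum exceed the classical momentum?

p_rel = γmv, p_class = mv
Ratio = γ = 1/√(1 - 0.421²)
= 1/√(0.822759) = 1.102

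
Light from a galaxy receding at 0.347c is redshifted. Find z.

β = 0.347
(1+β)/(1-β) = 1.347/0.653 = 2.0628
√(2.0628) = 1.4362
z = 1.4362 - 1 = 0.4362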